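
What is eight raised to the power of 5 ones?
Convert eight (English words) → 8 (decimal)
Convert 5 ones (place-value notation) → 5 (decimal)
Compute 8 ^ 5 = 32768
32768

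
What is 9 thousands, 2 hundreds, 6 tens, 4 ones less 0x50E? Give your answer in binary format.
Convert 9 thousands, 2 hundreds, 6 tens, 4 ones (place-value notation) → 9×1000 + 2×100 + 6×10 + 4 = 9264 (decimal)
Convert 0x50E (hexadecimal) → 5×256 + 14 = 1294 (decimal)
Compute 9264 - 1294 = 7970
Convert 7970 (decimal) → 7970 = 4096 + 2048 + 1024 + 512 + 256 + 32 + 2 → 0b1111100100010 (binary)
0b1111100100010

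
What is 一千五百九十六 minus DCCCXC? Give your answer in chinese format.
Convert 一千五百九十六 (Chinese numeral) → 1×1000 + 5×100 + 9×10 + 6 = 1596 (decimal)
Convert DCCCXC (Roman numeral) → 500 + 100 + 100 + 100 + 90 = 890 (decimal)
Compute 1596 - 890 = 706
Convert 706 (decimal) → 706 = 7×100 + 6 → 七百零六 (Chinese numeral)
七百零六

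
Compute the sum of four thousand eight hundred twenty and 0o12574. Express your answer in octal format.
Convert four thousand eight hundred twenty (English words) → 4×1000 + 8×100 + 20 = 4820 (decimal)
Convert 0o12574 (octal) → 1×4096 + 2×512 + 5×64 + 7×8 + 4 = 5500 (decimal)
Compute 4820 + 5500 = 10320
Convert 10320 (decimal) → 10320 = 2×4096 + 4×512 + 1×64 + 2×8 → 0o24120 (octal)
0o24120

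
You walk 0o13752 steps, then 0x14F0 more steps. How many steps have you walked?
Convert 0o13752 (octal) → 1×4096 + 3×512 + 7×64 + 5×8 + 2 = 6122 (decimal)
Convert 0x14F0 (hexadecimal) → 1×4096 + 4×256 + 15×16 = 5360 (decimal)
Compute 6122 + 5360 = 11482
11482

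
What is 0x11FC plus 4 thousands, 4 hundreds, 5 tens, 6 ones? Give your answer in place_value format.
Convert 0x11FC (hexadecimal) → 1×4096 + 1×256 + 15×16 + 12 = 4604 (decimal)
Convert 4 thousands, 4 hundreds, 5 tens, 6 ones (place-value notation) → 4×1000 + 4×100 + 5×10 + 6 = 4456 (decimal)
Compute 4604 + 4456 = 9060
Convert 9060 (decimal) → 9060 = 9×1000 + 6×10 → 9 thousands, 6 tens (place-value notation)
9 thousands, 6 tens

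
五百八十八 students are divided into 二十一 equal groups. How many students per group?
Convert 五百八十八 (Chinese numeral) → 5×100 + 8×10 + 8 = 588 (decimal)
Convert 二十一 (Chinese numeral) → 2×10 + 1 = 21 (decimal)
Compute 588 ÷ 21 = 28
28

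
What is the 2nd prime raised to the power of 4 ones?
Convert the 2nd prime (prime index) → 3 (decimal)
Convert 4 ones (place-value notation) → 4 (decimal)
Compute 3 ^ 4 = 81
81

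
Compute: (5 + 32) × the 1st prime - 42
Convert the 1st prime (prime index) → 2 (decimal)
Expression in decimal: (5 + 32) × 2 - 42
Parentheses first: 5 + 32 = 37
Multiply: 37 × 2 = 74
Subtract: 74 - 42 = 32
32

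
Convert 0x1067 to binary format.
Convert 0x1067 (hexadecimal) → 1×4096 + 6×16 + 7 = 4199 (decimal)
Convert 4199 (decimal) → 4199 = 4096 + 64 + 32 + 4 + 2 + 1 → 0b1000001100111 (binary)
0b1000001100111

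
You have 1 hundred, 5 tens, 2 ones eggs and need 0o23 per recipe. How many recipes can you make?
Convert 1 hundred, 5 tens, 2 ones (place-value notation) → 1×100 + 5×10 + 2 = 152 (decimal)
Convert 0o23 (octal) → 2×8 + 3 = 19 (decimal)
Compute 152 ÷ 19 = 8
8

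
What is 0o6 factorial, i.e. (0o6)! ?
Convert 0o6 (octal) → 6 (decimal)
Compute 6! = 720
720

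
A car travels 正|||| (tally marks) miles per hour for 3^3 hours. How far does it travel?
Convert 正|||| (tally marks) → 5 + 4 = 9 (decimal)
Convert 3^3 (power) → 27 (decimal)
Compute 9 × 27 = 243
243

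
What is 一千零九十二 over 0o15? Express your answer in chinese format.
Convert 一千零九十二 (Chinese numeral) → 1×1000 + 9×10 + 2 = 1092 (decimal)
Convert 0o15 (octal) → 1×8 + 5 = 13 (decimal)
Compute 1092 ÷ 13 = 84
Convert 84 (decimal) → 84 = 8×10 + 4 → 八十四 (Chinese numeral)
八十四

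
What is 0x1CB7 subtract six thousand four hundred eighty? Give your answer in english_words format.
Convert 0x1CB7 (hexadecimal) → 1×4096 + 12×256 + 11×16 + 7 = 7351 (decimal)
Convert six thousand four hundred eighty (English words) → 6×1000 + 4×100 + 80 = 6480 (decimal)
Compute 7351 - 6480 = 871
Convert 871 (decimal) → 871 = 8×100 + 71 → eight hundred seventy-one (English words)
eight hundred seventy-one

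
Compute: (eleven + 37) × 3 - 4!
Convert eleven (English words) → 11 (decimal)
Convert 4! (factorial) → 24 (decimal)
Expression in decimal: (11 + 37) × 3 - 24
Parentheses first: 11 + 37 = 48
Multiply: 48 × 3 = 144
Subtract: 144 - 24 = 120
120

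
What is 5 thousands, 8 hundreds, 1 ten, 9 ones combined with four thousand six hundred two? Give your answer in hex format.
Convert 5 thousands, 8 hundreds, 1 ten, 9 ones (place-value notation) → 5×1000 + 8×100 + 1×10 + 9 = 5819 (decimal)
Convert four thousand six hundred two (English words) → 4×1000 + 6×100 + 2 = 4602 (decimal)
Compute 5819 + 4602 = 10421
Convert 10421 (decimal) → 10421 = 2×4096 + 8×256 + 11×16 + 5 → 0x28B5 (hexadecimal)
0x28B5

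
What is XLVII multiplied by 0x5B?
Convert XLVII (Roman numeral) → 40 + 5 + 1 + 1 = 47 (decimal)
Convert 0x5B (hexadecimal) → 5×16 + 11 = 91 (decimal)
Compute 47 × 91 = 4277
4277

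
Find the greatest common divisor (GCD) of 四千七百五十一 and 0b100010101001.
Convert 四千七百五十一 (Chinese numeral) → 4×1000 + 7×100 + 5×10 + 1 = 4751 (decimal)
Convert 0b100010101001 (binary) → 2048 + 128 + 32 + 8 + 1 = 2217 (decimal)
Compute gcd(4751, 2217) = 1
1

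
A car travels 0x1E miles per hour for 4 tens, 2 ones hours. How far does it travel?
Convert 0x1E (hexadecimal) → 1×16 + 14 = 30 (decimal)
Convert 4 tens, 2 ones (place-value notation) → 4×10 + 2 = 42 (decimal)
Compute 30 × 42 = 1260
1260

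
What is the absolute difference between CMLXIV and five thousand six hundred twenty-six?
Convert CMLXIV (Roman numeral) → 900 + 50 + 10 + 4 = 964 (decimal)
Convert five thousand six hundred twenty-six (English words) → 5×1000 + 6×100 + 26 = 5626 (decimal)
Compute |964 - 5626| = 4662
4662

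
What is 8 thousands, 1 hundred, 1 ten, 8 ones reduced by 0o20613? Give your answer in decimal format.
Convert 8 thousands, 1 hundred, 1 ten, 8 ones (place-value notation) → 8×1000 + 1×100 + 1×10 + 8 = 8118 (decimal)
Convert 0o20613 (octal) → 2×4096 + 6×64 + 1×8 + 3 = 8587 (decimal)
Compute 8118 - 8587 = -469
-469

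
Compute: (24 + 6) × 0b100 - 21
Convert 0b100 (binary) → 4 (decimal)
Expression in decimal: (24 + 6) × 4 - 21
Parentheses first: 24 + 6 = 30
Multiply: 30 × 4 = 120
Subtract: 120 - 21 = 99
99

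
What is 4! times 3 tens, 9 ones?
Convert 4! (factorial) → 24 (decimal)
Convert 3 tens, 9 ones (place-value notation) → 3×10 + 9 = 39 (decimal)
Compute 24 × 39 = 936
936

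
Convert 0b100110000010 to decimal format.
Convert 0b100110000010 (binary) → 2048 + 256 + 128 + 2 = 2434 (decimal)
2434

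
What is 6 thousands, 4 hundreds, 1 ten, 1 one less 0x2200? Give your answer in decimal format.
Convert 6 thousands, 4 hundreds, 1 ten, 1 one (place-value notation) → 6×1000 + 4×100 + 1×10 + 1 = 6411 (decimal)
Convert 0x2200 (hexadecimal) → 2×4096 + 2×256 = 8704 (decimal)
Compute 6411 - 8704 = -2293
-2293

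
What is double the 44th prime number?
The 44th prime number = 193
Compute 193 × 2 = 386
386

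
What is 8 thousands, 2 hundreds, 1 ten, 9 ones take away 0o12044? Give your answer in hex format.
Convert 8 thousands, 2 hundreds, 1 ten, 9 ones (place-value notation) → 8×1000 + 2×100 + 1×10 + 9 = 8219 (decimal)
Convert 0o12044 (octal) → 1×4096 + 2×512 + 4×8 + 4 = 5156 (decimal)
Compute 8219 - 5156 = 3063
Convert 3063 (decimal) → 3063 = 11×256 + 15×16 + 7 → 0xBF7 (hexadecimal)
0xBF7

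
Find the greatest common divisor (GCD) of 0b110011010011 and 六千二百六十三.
Convert 0b110011010011 (binary) → 2048 + 1024 + 128 + 64 + 16 + 2 + 1 = 3283 (decimal)
Convert 六千二百六十三 (Chinese numeral) → 6×1000 + 2×100 + 6×10 + 3 = 6263 (decimal)
Compute gcd(3283, 6263) = 1
1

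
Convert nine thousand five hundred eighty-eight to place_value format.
Convert nine thousand five hundred eighty-eight (English words) → 9×1000 + 5×100 + 88 = 9588 (decimal)
Convert 9588 (decimal) → 9588 = 9×1000 + 5×100 + 8×10 + 8 → 9 thousands, 5 hundreds, 8 tens, 8 ones (place-value notation)
9 thousands, 5 hundreds, 8 tens, 8 ones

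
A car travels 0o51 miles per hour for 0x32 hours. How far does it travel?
Convert 0o51 (octal) → 5×8 + 1 = 41 (decimal)
Convert 0x32 (hexadecimal) → 3×16 + 2 = 50 (decimal)
Compute 41 × 50 = 2050
2050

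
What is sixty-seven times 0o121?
Convert sixty-seven (English words) → 67 (decimal)
Convert 0o121 (octal) → 1×64 + 2×8 + 1 = 81 (decimal)
Compute 67 × 81 = 5427
5427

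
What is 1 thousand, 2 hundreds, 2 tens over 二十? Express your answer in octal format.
Convert 1 thousand, 2 hundreds, 2 tens (place-value notation) → 1×1000 + 2×100 + 2×10 = 1220 (decimal)
Convert 二十 (Chinese numeral) → 2×10 = 20 (decimal)
Compute 1220 ÷ 20 = 61
Convert 61 (decimal) → 61 = 7×8 + 5 → 0o75 (octal)
0o75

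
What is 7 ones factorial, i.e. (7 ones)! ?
Convert 7 ones (place-value notation) → 7 (decimal)
Compute 7! = 5040
5040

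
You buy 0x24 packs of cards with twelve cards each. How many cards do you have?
Convert twelve (English words) → 12 (decimal)
Convert 0x24 (hexadecimal) → 2×16 + 4 = 36 (decimal)
Compute 12 × 36 = 432
432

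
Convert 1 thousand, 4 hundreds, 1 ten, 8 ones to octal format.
Convert 1 thousand, 4 hundreds, 1 ten, 8 ones (place-value notation) → 1×1000 + 4×100 + 1×10 + 8 = 1418 (decimal)
Convert 1418 (decimal) → 1418 = 2×512 + 6×64 + 1×8 + 2 → 0o2612 (octal)
0o2612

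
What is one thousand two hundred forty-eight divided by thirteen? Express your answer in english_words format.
Convert one thousand two hundred forty-eight (English words) → 1×1000 + 2×100 + 48 = 1248 (decimal)
Convert thirteen (English words) → 13 (decimal)
Compute 1248 ÷ 13 = 96
Convert 96 (decimal) → ninety-six (English words)
ninety-six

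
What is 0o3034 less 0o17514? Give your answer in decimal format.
Convert 0o3034 (octal) → 3×512 + 3×8 + 4 = 1564 (decimal)
Convert 0o17514 (octal) → 1×4096 + 7×512 + 5×64 + 1×8 + 4 = 8012 (decimal)
Compute 1564 - 8012 = -6448
-6448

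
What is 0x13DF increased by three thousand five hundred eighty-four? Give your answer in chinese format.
Convert 0x13DF (hexadecimal) → 1×4096 + 3×256 + 13×16 + 15 = 5087 (decimal)
Convert three thousand five hundred eighty-four (English words) → 3×1000 + 5×100 + 84 = 3584 (decimal)
Compute 5087 + 3584 = 8671
Convert 8671 (decimal) → 8671 = 8×1000 + 6×100 + 7×10 + 1 → 八千六百七十一 (Chinese numeral)
八千六百七十一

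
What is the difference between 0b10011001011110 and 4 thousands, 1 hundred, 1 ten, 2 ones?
Convert 0b10011001011110 (binary) → 8192 + 1024 + 512 + 64 + 16 + 8 + 4 + 2 = 9822 (decimal)
Convert 4 thousands, 1 hundred, 1 ten, 2 ones (place-value notation) → 4×1000 + 1×100 + 1×10 + 2 = 4112 (decimal)
Difference: |9822 - 4112| = 5710
5710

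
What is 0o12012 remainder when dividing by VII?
Convert 0o12012 (octal) → 1×4096 + 2×512 + 1×8 + 2 = 5130 (decimal)
Convert VII (Roman numeral) → 5 + 1 + 1 = 7 (decimal)
Compute 5130 mod 7 = 6
6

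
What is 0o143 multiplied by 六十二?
Convert 0o143 (octal) → 1×64 + 4×8 + 3 = 99 (decimal)
Convert 六十二 (Chinese numeral) → 6×10 + 2 = 62 (decimal)
Compute 99 × 62 = 6138
6138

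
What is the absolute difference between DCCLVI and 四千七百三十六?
Convert DCCLVI (Roman numeral) → 500 + 100 + 100 + 50 + 5 + 1 = 756 (decimal)
Convert 四千七百三十六 (Chinese numeral) → 4×1000 + 7×100 + 3×10 + 6 = 4736 (decimal)
Compute |756 - 4736| = 3980
3980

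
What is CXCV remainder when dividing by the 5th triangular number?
Convert CXCV (Roman numeral) → 100 + 90 + 5 = 195 (decimal)
Convert the 5th triangular number (triangular index) → 5×6/2 = 15 (decimal)
Compute 195 mod 15 = 0
0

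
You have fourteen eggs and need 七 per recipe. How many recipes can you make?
Convert fourteen (English words) → 14 (decimal)
Convert 七 (Chinese numeral) → 7 (decimal)
Compute 14 ÷ 7 = 2
2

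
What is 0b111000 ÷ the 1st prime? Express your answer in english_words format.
Convert 0b111000 (binary) → 32 + 16 + 8 = 56 (decimal)
Convert the 1st prime (prime index) → 2 (decimal)
Compute 56 ÷ 2 = 28
Convert 28 (decimal) → twenty-eight (English words)
twenty-eight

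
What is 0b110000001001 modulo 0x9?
Convert 0b110000001001 (binary) → 2048 + 1024 + 8 + 1 = 3081 (decimal)
Convert 0x9 (hexadecimal) → 9 (decimal)
Compute 3081 mod 9 = 3
3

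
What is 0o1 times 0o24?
Convert 0o1 (octal) → 1 (decimal)
Convert 0o24 (octal) → 2×8 + 4 = 20 (decimal)
Compute 1 × 20 = 20
20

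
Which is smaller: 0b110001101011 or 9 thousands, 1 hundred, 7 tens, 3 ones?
Convert 0b110001101011 (binary) → 2048 + 1024 + 64 + 32 + 8 + 2 + 1 = 3179 (decimal)
Convert 9 thousands, 1 hundred, 7 tens, 3 ones (place-value notation) → 9×1000 + 1×100 + 7×10 + 3 = 9173 (decimal)
Compare 3179 vs 9173: smaller = 3179
3179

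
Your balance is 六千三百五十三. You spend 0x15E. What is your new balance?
Convert 六千三百五十三 (Chinese numeral) → 6×1000 + 3×100 + 5×10 + 3 = 6353 (decimal)
Convert 0x15E (hexadecimal) → 1×256 + 5×16 + 14 = 350 (decimal)
Compute 6353 - 350 = 6003
6003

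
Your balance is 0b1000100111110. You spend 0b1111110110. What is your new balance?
Convert 0b1000100111110 (binary) → 4096 + 256 + 32 + 16 + 8 + 4 + 2 = 4414 (decimal)
Convert 0b1111110110 (binary) → 512 + 256 + 128 + 64 + 32 + 16 + 4 + 2 = 1014 (decimal)
Compute 4414 - 1014 = 3400
3400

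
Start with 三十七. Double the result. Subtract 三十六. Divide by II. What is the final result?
Convert 三十七 (Chinese numeral) → 3×10 + 7 = 37 (decimal)
Start: 37
37 × 2 = 74
Convert 三十六 (Chinese numeral) → 3×10 + 6 = 36 (decimal)
74 - 36 = 38
Convert II (Roman numeral) → 1 + 1 = 2 (decimal)
38 ÷ 2 = 19
19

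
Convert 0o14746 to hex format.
Convert 0o14746 (octal) → 1×4096 + 4×512 + 7×64 + 4×8 + 6 = 6630 (decimal)
Convert 6630 (decimal) → 6630 = 1×4096 + 9×256 + 14×16 + 6 → 0x19E6 (hexadecimal)
0x19E6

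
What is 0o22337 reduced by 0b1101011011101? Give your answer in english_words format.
Convert 0o22337 (octal) → 2×4096 + 2×512 + 3×64 + 3×8 + 7 = 9439 (decimal)
Convert 0b1101011011101 (binary) → 4096 + 2048 + 512 + 128 + 64 + 16 + 8 + 4 + 1 = 6877 (decimal)
Compute 9439 - 6877 = 2562
Convert 2562 (decimal) → 2562 = 2×1000 + 5×100 + 62 → two thousand five hundred sixty-two (English words)
two thousand five hundred sixty-two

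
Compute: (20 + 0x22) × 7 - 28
Convert 0x22 (hexadecimal) → 2×16 + 2 = 34 (decimal)
Expression in decimal: (20 + 34) × 7 - 28
Parentheses first: 20 + 34 = 54
Multiply: 54 × 7 = 378
Subtract: 378 - 28 = 350
350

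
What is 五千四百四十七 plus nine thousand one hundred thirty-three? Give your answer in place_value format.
Convert 五千四百四十七 (Chinese numeral) → 5×1000 + 4×100 + 4×10 + 7 = 5447 (decimal)
Convert nine thousand one hundred thirty-three (English words) → 9×1000 + 1×100 + 33 = 9133 (decimal)
Compute 5447 + 9133 = 14580
Convert 14580 (decimal) → 14580 = 14×1000 + 5×100 + 8×10 → 14 thousands, 5 hundreds, 8 tens (place-value notation)
14 thousands, 5 hundreds, 8 tens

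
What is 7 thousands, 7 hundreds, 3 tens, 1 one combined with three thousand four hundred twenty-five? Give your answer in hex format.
Convert 7 thousands, 7 hundreds, 3 tens, 1 one (place-value notation) → 7×1000 + 7×100 + 3×10 + 1 = 7731 (decimal)
Convert three thousand four hundred twenty-five (English words) → 3×1000 + 4×100 + 25 = 3425 (decimal)
Compute 7731 + 3425 = 11156
Convert 11156 (decimal) → 11156 = 2×4096 + 11×256 + 9×16 + 4 → 0x2B94 (hexadecimal)
0x2B94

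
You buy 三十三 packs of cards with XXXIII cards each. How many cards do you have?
Convert XXXIII (Roman numeral) → 10 + 10 + 10 + 1 + 1 + 1 = 33 (decimal)
Convert 三十三 (Chinese numeral) → 3×10 + 3 = 33 (decimal)
Compute 33 × 33 = 1089
1089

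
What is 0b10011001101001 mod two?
Convert 0b10011001101001 (binary) → 8192 + 1024 + 512 + 64 + 32 + 8 + 1 = 9833 (decimal)
Convert two (English words) → 2 (decimal)
Compute 9833 mod 2 = 1
1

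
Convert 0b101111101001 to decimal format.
Convert 0b101111101001 (binary) → 2048 + 512 + 256 + 128 + 64 + 32 + 8 + 1 = 3049 (decimal)
3049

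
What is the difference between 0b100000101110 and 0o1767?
Convert 0b100000101110 (binary) → 2048 + 32 + 8 + 4 + 2 = 2094 (decimal)
Convert 0o1767 (octal) → 1×512 + 7×64 + 6×8 + 7 = 1015 (decimal)
Difference: |2094 - 1015| = 1079
1079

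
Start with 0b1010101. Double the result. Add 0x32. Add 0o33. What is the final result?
Convert 0b1010101 (binary) → 64 + 16 + 4 + 1 = 85 (decimal)
Start: 85
85 × 2 = 170
Convert 0x32 (hexadecimal) → 3×16 + 2 = 50 (decimal)
170 + 50 = 220
Convert 0o33 (octal) → 3×8 + 3 = 27 (decimal)
220 + 27 = 247
247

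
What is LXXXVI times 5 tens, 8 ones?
Convert LXXXVI (Roman numeral) → 50 + 10 + 10 + 10 + 5 + 1 = 86 (decimal)
Convert 5 tens, 8 ones (place-value notation) → 5×10 + 8 = 58 (decimal)
Compute 86 × 58 = 4988
4988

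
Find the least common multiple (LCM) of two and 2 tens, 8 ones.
Convert two (English words) → 2 (decimal)
Convert 2 tens, 8 ones (place-value notation) → 2×10 + 8 = 28 (decimal)
Compute lcm(2, 28) = 28
28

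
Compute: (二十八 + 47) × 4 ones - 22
Convert 二十八 (Chinese numeral) → 2×10 + 8 = 28 (decimal)
Convert 4 ones (place-value notation) → 4 (decimal)
Expression in decimal: (28 + 47) × 4 - 22
Parentheses first: 28 + 47 = 75
Multiply: 75 × 4 = 300
Subtract: 300 - 22 = 278
278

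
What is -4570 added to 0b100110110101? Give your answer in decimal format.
Convert 0b100110110101 (binary) → 2048 + 256 + 128 + 32 + 16 + 4 + 1 = 2485 (decimal)
Compute -4570 + 2485 = -2085
-2085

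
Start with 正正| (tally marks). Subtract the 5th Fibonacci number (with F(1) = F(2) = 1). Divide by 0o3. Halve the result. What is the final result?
Convert 正正| (tally marks) → 5 + 5 + 1 = 11 (decimal)
Start: 11
Convert the 5th Fibonacci number (with F(1) = F(2) = 1) (Fibonacci index) → 1, 1, 2, 3, 5 → 5 (decimal)
11 - 5 = 6
Convert 0o3 (octal) → 3 (decimal)
6 ÷ 3 = 2
2 ÷ 2 = 1
1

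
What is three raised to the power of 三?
Convert three (English words) → 3 (decimal)
Convert 三 (Chinese numeral) → 3 (decimal)
Compute 3 ^ 3 = 27
27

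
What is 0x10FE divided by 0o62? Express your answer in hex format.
Convert 0x10FE (hexadecimal) → 1×4096 + 15×16 + 14 = 4350 (decimal)
Convert 0o62 (octal) → 6×8 + 2 = 50 (decimal)
Compute 4350 ÷ 50 = 87
Convert 87 (decimal) → 87 = 5×16 + 7 → 0x57 (hexadecimal)
0x57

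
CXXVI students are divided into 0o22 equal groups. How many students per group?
Convert CXXVI (Roman numeral) → 100 + 10 + 10 + 5 + 1 = 126 (decimal)
Convert 0o22 (octal) → 2×8 + 2 = 18 (decimal)
Compute 126 ÷ 18 = 7
7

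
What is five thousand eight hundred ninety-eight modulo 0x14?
Convert five thousand eight hundred ninety-eight (English words) → 5×1000 + 8×100 + 98 = 5898 (decimal)
Convert 0x14 (hexadecimal) → 1×16 + 4 = 20 (decimal)
Compute 5898 mod 20 = 18
18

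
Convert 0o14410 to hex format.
Convert 0o14410 (octal) → 1×4096 + 4×512 + 4×64 + 1×8 = 6408 (decimal)
Convert 6408 (decimal) → 6408 = 1×4096 + 9×256 + 8 → 0x1908 (hexadecimal)
0x1908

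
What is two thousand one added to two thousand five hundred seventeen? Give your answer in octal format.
Convert two thousand one (English words) → 2×1000 + 1 = 2001 (decimal)
Convert two thousand five hundred seventeen (English words) → 2×1000 + 5×100 + 17 = 2517 (decimal)
Compute 2001 + 2517 = 4518
Convert 4518 (decimal) → 4518 = 1×4096 + 6×64 + 4×8 + 6 → 0o10646 (octal)
0o10646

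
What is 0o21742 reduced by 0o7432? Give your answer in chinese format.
Convert 0o21742 (octal) → 2×4096 + 1×512 + 7×64 + 4×8 + 2 = 9186 (decimal)
Convert 0o7432 (octal) → 7×512 + 4×64 + 3×8 + 2 = 3866 (decimal)
Compute 9186 - 3866 = 5320
Convert 5320 (decimal) → 5320 = 5×1000 + 3×100 + 2×10 → 五千三百二十 (Chinese numeral)
五千三百二十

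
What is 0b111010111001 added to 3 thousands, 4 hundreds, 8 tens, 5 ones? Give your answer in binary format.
Convert 0b111010111001 (binary) → 2048 + 1024 + 512 + 128 + 32 + 16 + 8 + 1 = 3769 (decimal)
Convert 3 thousands, 4 hundreds, 8 tens, 5 ones (place-value notation) → 3×1000 + 4×100 + 8×10 + 5 = 3485 (decimal)
Compute 3769 + 3485 = 7254
Convert 7254 (decimal) → 7254 = 4096 + 2048 + 1024 + 64 + 16 + 4 + 2 → 0b1110001010110 (binary)
0b1110001010110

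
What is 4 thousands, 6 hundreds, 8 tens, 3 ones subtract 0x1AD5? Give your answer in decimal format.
Convert 4 thousands, 6 hundreds, 8 tens, 3 ones (place-value notation) → 4×1000 + 6×100 + 8×10 + 3 = 4683 (decimal)
Convert 0x1AD5 (hexadecimal) → 1×4096 + 10×256 + 13×16 + 5 = 6869 (decimal)
Compute 4683 - 6869 = -2186
-2186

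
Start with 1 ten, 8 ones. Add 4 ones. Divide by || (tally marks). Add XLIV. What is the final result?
Convert 1 ten, 8 ones (place-value notation) → 1×10 + 8 = 18 (decimal)
Start: 18
Convert 4 ones (place-value notation) → 4 (decimal)
18 + 4 = 22
Convert || (tally marks) → 2 (decimal)
22 ÷ 2 = 11
Convert XLIV (Roman numeral) → 40 + 4 = 44 (decimal)
11 + 44 = 55
55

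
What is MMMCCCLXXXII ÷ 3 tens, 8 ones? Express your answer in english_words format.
Convert MMMCCCLXXXII (Roman numeral) → 1000 + 1000 + 1000 + 100 + 100 + 100 + 50 + 10 + 10 + 10 + 1 + 1 = 3382 (decimal)
Convert 3 tens, 8 ones (place-value notation) → 3×10 + 8 = 38 (decimal)
Compute 3382 ÷ 38 = 89
Convert 89 (decimal) → eighty-nine (English words)
eighty-nine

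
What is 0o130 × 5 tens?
Convert 0o130 (octal) → 1×64 + 3×8 = 88 (decimal)
Convert 5 tens (place-value notation) → 5×10 = 50 (decimal)
Compute 88 × 50 = 4400
4400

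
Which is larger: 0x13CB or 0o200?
Convert 0x13CB (hexadecimal) → 1×4096 + 3×256 + 12×16 + 11 = 5067 (decimal)
Convert 0o200 (octal) → 2×64 = 128 (decimal)
Compare 5067 vs 128: larger = 5067
5067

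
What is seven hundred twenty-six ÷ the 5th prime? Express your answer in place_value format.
Convert seven hundred twenty-six (English words) → 7×100 + 26 = 726 (decimal)
Convert the 5th prime (prime index) → 11 (decimal)
Compute 726 ÷ 11 = 66
Convert 66 (decimal) → 66 = 6×10 + 6 → 6 tens, 6 ones (place-value notation)
6 tens, 6 ones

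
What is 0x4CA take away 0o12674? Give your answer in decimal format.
Convert 0x4CA (hexadecimal) → 4×256 + 12×16 + 10 = 1226 (decimal)
Convert 0o12674 (octal) → 1×4096 + 2×512 + 6×64 + 7×8 + 4 = 5564 (decimal)
Compute 1226 - 5564 = -4338
-4338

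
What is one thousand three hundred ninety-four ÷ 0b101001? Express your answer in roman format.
Convert one thousand three hundred ninety-four (English words) → 1×1000 + 3×100 + 94 = 1394 (decimal)
Convert 0b101001 (binary) → 32 + 8 + 1 = 41 (decimal)
Compute 1394 ÷ 41 = 34
Convert 34 (decimal) → 34 = 10 + 10 + 10 + 4 → XXXIV (Roman numeral)
XXXIV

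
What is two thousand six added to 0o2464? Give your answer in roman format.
Convert two thousand six (English words) → 2×1000 + 6 = 2006 (decimal)
Convert 0o2464 (octal) → 2×512 + 4×64 + 6×8 + 4 = 1332 (decimal)
Compute 2006 + 1332 = 3338
Convert 3338 (decimal) → 3338 = 1000 + 1000 + 1000 + 100 + 100 + 100 + 10 + 10 + 10 + 5 + 1 + 1 + 1 → MMMCCCXXXVIII (Roman numeral)
MMMCCCXXXVIII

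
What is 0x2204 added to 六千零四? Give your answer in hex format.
Convert 0x2204 (hexadecimal) → 2×4096 + 2×256 + 4 = 8708 (decimal)
Convert 六千零四 (Chinese numeral) → 6×1000 + 4 = 6004 (decimal)
Compute 8708 + 6004 = 14712
Convert 14712 (decimal) → 14712 = 3×4096 + 9×256 + 7×16 + 8 → 0x3978 (hexadecimal)
0x3978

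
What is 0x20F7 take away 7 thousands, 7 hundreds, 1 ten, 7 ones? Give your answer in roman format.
Convert 0x20F7 (hexadecimal) → 2×4096 + 15×16 + 7 = 8439 (decimal)
Convert 7 thousands, 7 hundreds, 1 ten, 7 ones (place-value notation) → 7×1000 + 7×100 + 1×10 + 7 = 7717 (decimal)
Compute 8439 - 7717 = 722
Convert 722 (decimal) → 722 = 500 + 100 + 100 + 10 + 10 + 1 + 1 → DCCXXII (Roman numeral)
DCCXXII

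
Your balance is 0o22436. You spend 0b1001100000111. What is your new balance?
Convert 0o22436 (octal) → 2×4096 + 2×512 + 4×64 + 3×8 + 6 = 9502 (decimal)
Convert 0b1001100000111 (binary) → 4096 + 512 + 256 + 4 + 2 + 1 = 4871 (decimal)
Compute 9502 - 4871 = 4631
4631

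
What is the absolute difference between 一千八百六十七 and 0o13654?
Convert 一千八百六十七 (Chinese numeral) → 1×1000 + 8×100 + 6×10 + 7 = 1867 (decimal)
Convert 0o13654 (octal) → 1×4096 + 3×512 + 6×64 + 5×8 + 4 = 6060 (decimal)
Compute |1867 - 6060| = 4193
4193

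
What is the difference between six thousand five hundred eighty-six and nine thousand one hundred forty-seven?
Convert six thousand five hundred eighty-six (English words) → 6×1000 + 5×100 + 86 = 6586 (decimal)
Convert nine thousand one hundred forty-seven (English words) → 9×1000 + 1×100 + 47 = 9147 (decimal)
Difference: |6586 - 9147| = 2561
2561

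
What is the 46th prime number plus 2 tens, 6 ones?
The 46th prime number = 199
Convert 2 tens, 6 ones (place-value notation) → 2×10 + 6 = 26 (decimal)
Compute 199 + 26 = 225
225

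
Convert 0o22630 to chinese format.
Convert 0o22630 (octal) → 2×4096 + 2×512 + 6×64 + 3×8 = 9624 (decimal)
Convert 9624 (decimal) → 9624 = 9×1000 + 6×100 + 2×10 + 4 → 九千六百二十四 (Chinese numeral)
九千六百二十四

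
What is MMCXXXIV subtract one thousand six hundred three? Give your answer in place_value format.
Convert MMCXXXIV (Roman numeral) → 1000 + 1000 + 100 + 10 + 10 + 10 + 4 = 2134 (decimal)
Convert one thousand six hundred three (English words) → 1×1000 + 6×100 + 3 = 1603 (decimal)
Compute 2134 - 1603 = 531
Convert 531 (decimal) → 531 = 5×100 + 3×10 + 1 → 5 hundreds, 3 tens, 1 one (place-value notation)
5 hundreds, 3 tens, 1 one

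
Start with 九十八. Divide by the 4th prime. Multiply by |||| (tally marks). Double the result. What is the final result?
Convert 九十八 (Chinese numeral) → 9×10 + 8 = 98 (decimal)
Start: 98
Convert the 4th prime (prime index) → 7 (decimal)
98 ÷ 7 = 14
Convert |||| (tally marks) → 4 (decimal)
14 × 4 = 56
56 × 2 = 112
112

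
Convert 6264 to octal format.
Convert 6264 (decimal) → 6264 = 1×4096 + 4×512 + 1×64 + 7×8 → 0o14170 (octal)
0o14170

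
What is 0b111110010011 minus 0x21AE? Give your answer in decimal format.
Convert 0b111110010011 (binary) → 2048 + 1024 + 512 + 256 + 128 + 16 + 2 + 1 = 3987 (decimal)
Convert 0x21AE (hexadecimal) → 2×4096 + 1×256 + 10×16 + 14 = 8622 (decimal)
Compute 3987 - 8622 = -4635
-4635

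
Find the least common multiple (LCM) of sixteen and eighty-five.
Convert sixteen (English words) → 16 (decimal)
Convert eighty-five (English words) → 85 (decimal)
Compute lcm(16, 85) = 1360
1360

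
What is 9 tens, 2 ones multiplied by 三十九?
Convert 9 tens, 2 ones (place-value notation) → 9×10 + 2 = 92 (decimal)
Convert 三十九 (Chinese numeral) → 3×10 + 9 = 39 (decimal)
Compute 92 × 39 = 3588
3588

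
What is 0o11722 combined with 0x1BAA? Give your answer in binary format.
Convert 0o11722 (octal) → 1×4096 + 1×512 + 7×64 + 2×8 + 2 = 5074 (decimal)
Convert 0x1BAA (hexadecimal) → 1×4096 + 11×256 + 10×16 + 10 = 7082 (decimal)
Compute 5074 + 7082 = 12156
Convert 12156 (decimal) → 12156 = 8192 + 2048 + 1024 + 512 + 256 + 64 + 32 + 16 + 8 + 4 → 0b10111101111100 (binary)
0b10111101111100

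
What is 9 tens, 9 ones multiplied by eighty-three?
Convert 9 tens, 9 ones (place-value notation) → 9×10 + 9 = 99 (decimal)
Convert eighty-three (English words) → 83 (decimal)
Compute 99 × 83 = 8217
8217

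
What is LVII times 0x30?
Convert LVII (Roman numeral) → 50 + 5 + 1 + 1 = 57 (decimal)
Convert 0x30 (hexadecimal) → 3×16 = 48 (decimal)
Compute 57 × 48 = 2736
2736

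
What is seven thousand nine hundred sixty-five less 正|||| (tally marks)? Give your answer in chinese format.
Convert seven thousand nine hundred sixty-five (English words) → 7×1000 + 9×100 + 65 = 7965 (decimal)
Convert 正|||| (tally marks) → 5 + 4 = 9 (decimal)
Compute 7965 - 9 = 7956
Convert 7956 (decimal) → 7956 = 7×1000 + 9×100 + 5×10 + 6 → 七千九百五十六 (Chinese numeral)
七千九百五十六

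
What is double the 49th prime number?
The 49th prime number = 227
Compute 227 × 2 = 454
454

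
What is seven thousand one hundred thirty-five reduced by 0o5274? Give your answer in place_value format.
Convert seven thousand one hundred thirty-five (English words) → 7×1000 + 1×100 + 35 = 7135 (decimal)
Convert 0o5274 (octal) → 5×512 + 2×64 + 7×8 + 4 = 2748 (decimal)
Compute 7135 - 2748 = 4387
Convert 4387 (decimal) → 4387 = 4×1000 + 3×100 + 8×10 + 7 → 4 thousands, 3 hundreds, 8 tens, 7 ones (place-value notation)
4 thousands, 3 hundreds, 8 tens, 7 ones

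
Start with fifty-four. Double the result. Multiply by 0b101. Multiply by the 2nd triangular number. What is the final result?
Convert fifty-four (English words) → 54 (decimal)
Start: 54
54 × 2 = 108
Convert 0b101 (binary) → 4 + 1 = 5 (decimal)
108 × 5 = 540
Convert the 2nd triangular number (triangular index) → 2×3/2 = 3 (decimal)
540 × 3 = 1620
1620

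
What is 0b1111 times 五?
Convert 0b1111 (binary) → 8 + 4 + 2 + 1 = 15 (decimal)
Convert 五 (Chinese numeral) → 5 (decimal)
Compute 15 × 5 = 75
75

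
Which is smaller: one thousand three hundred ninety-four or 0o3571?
Convert one thousand three hundred ninety-four (English words) → 1×1000 + 3×100 + 94 = 1394 (decimal)
Convert 0o3571 (octal) → 3×512 + 5×64 + 7×8 + 1 = 1913 (decimal)
Compare 1394 vs 1913: smaller = 1394
1394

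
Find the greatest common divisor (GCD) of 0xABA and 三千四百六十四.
Convert 0xABA (hexadecimal) → 10×256 + 11×16 + 10 = 2746 (decimal)
Convert 三千四百六十四 (Chinese numeral) → 3×1000 + 4×100 + 6×10 + 4 = 3464 (decimal)
Compute gcd(2746, 3464) = 2
2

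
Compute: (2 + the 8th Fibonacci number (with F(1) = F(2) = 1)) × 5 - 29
Convert the 8th Fibonacci number (with F(1) = F(2) = 1) (Fibonacci index) → 1, 1, 2, 3, 5, 8, 13, 21 → 21 (decimal)
Expression in decimal: (2 + 21) × 5 - 29
Parentheses first: 2 + 21 = 23
Multiply: 23 × 5 = 115
Subtract: 115 - 29 = 86
86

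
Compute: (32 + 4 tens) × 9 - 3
Convert 4 tens (place-value notation) → 4×10 = 40 (decimal)
Expression in decimal: (32 + 40) × 9 - 3
Parentheses first: 32 + 40 = 72
Multiply: 72 × 9 = 648
Subtract: 648 - 3 = 645
645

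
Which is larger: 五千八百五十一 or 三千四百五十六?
Convert 五千八百五十一 (Chinese numeral) → 5×1000 + 8×100 + 5×10 + 1 = 5851 (decimal)
Convert 三千四百五十六 (Chinese numeral) → 3×1000 + 4×100 + 5×10 + 6 = 3456 (decimal)
Compare 5851 vs 3456: larger = 5851
5851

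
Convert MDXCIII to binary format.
Convert MDXCIII (Roman numeral) → 1000 + 500 + 90 + 1 + 1 + 1 = 1593 (decimal)
Convert 1593 (decimal) → 1593 = 1024 + 512 + 32 + 16 + 8 + 1 → 0b11000111001 (binary)
0b11000111001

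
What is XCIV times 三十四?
Convert XCIV (Roman numeral) → 90 + 4 = 94 (decimal)
Convert 三十四 (Chinese numeral) → 3×10 + 4 = 34 (decimal)
Compute 94 × 34 = 3196
3196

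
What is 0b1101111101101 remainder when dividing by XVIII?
Convert 0b1101111101101 (binary) → 4096 + 2048 + 512 + 256 + 128 + 64 + 32 + 8 + 4 + 1 = 7149 (decimal)
Convert XVIII (Roman numeral) → 10 + 5 + 1 + 1 + 1 = 18 (decimal)
Compute 7149 mod 18 = 3
3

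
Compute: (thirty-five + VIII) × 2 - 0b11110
Convert thirty-five (English words) → 35 (decimal)
Convert VIII (Roman numeral) → 5 + 1 + 1 + 1 = 8 (decimal)
Convert 0b11110 (binary) → 16 + 8 + 4 + 2 = 30 (decimal)
Expression in decimal: (35 + 8) × 2 - 30
Parentheses first: 35 + 8 = 43
Multiply: 43 × 2 = 86
Subtract: 86 - 30 = 56
56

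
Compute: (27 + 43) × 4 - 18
Parentheses first: 27 + 43 = 70
Multiply: 70 × 4 = 280
Subtract: 280 - 18 = 262
262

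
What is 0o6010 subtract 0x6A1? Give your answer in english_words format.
Convert 0o6010 (octal) → 6×512 + 1×8 = 3080 (decimal)
Convert 0x6A1 (hexadecimal) → 6×256 + 10×16 + 1 = 1697 (decimal)
Compute 3080 - 1697 = 1383
Convert 1383 (decimal) → 1383 = 1×1000 + 3×100 + 83 → one thousand three hundred eighty-three (English words)
one thousand three hundred eighty-three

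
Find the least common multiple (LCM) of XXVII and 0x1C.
Convert XXVII (Roman numeral) → 10 + 10 + 5 + 1 + 1 = 27 (decimal)
Convert 0x1C (hexadecimal) → 1×16 + 12 = 28 (decimal)
Compute lcm(27, 28) = 756
756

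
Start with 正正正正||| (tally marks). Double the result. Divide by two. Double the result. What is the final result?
Convert 正正正正||| (tally marks) → 5 + 5 + 5 + 5 + 3 = 23 (decimal)
Start: 23
23 × 2 = 46
Convert two (English words) → 2 (decimal)
46 ÷ 2 = 23
23 × 2 = 46
46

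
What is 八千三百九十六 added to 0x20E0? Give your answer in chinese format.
Convert 八千三百九十六 (Chinese numeral) → 8×1000 + 3×100 + 9×10 + 6 = 8396 (decimal)
Convert 0x20E0 (hexadecimal) → 2×4096 + 14×16 = 8416 (decimal)
Compute 8396 + 8416 = 16812
Convert 16812 (decimal) → 16812 = 1×10000 + 6×1000 + 8×100 + 1×10 + 2 → 一万六千八百一十二 (Chinese numeral)
一万六千八百一十二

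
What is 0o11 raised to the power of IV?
Convert 0o11 (octal) → 1×8 + 1 = 9 (decimal)
Convert IV (Roman numeral) → 4 (decimal)
Compute 9 ^ 4 = 6561
6561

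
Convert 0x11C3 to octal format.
Convert 0x11C3 (hexadecimal) → 1×4096 + 1×256 + 12×16 + 3 = 4547 (decimal)
Convert 4547 (decimal) → 4547 = 1×4096 + 7×64 + 3 → 0o10703 (octal)
0o10703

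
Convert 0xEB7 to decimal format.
Convert 0xEB7 (hexadecimal) → 14×256 + 11×16 + 7 = 3767 (decimal)
3767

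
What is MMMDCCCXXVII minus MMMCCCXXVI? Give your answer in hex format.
Convert MMMDCCCXXVII (Roman numeral) → 1000 + 1000 + 1000 + 500 + 100 + 100 + 100 + 10 + 10 + 5 + 1 + 1 = 3827 (decimal)
Convert MMMCCCXXVI (Roman numeral) → 1000 + 1000 + 1000 + 100 + 100 + 100 + 10 + 10 + 5 + 1 = 3326 (decimal)
Compute 3827 - 3326 = 501
Convert 501 (decimal) → 501 = 1×256 + 15×16 + 5 → 0x1F5 (hexadecimal)
0x1F5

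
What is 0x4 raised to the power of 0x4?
Convert 0x4 (hexadecimal) → 4 (decimal)
Convert 0x4 (hexadecimal) → 4 (decimal)
Compute 4 ^ 4 = 256
256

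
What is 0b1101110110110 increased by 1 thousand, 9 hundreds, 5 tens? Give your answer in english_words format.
Convert 0b1101110110110 (binary) → 4096 + 2048 + 512 + 256 + 128 + 32 + 16 + 4 + 2 = 7094 (decimal)
Convert 1 thousand, 9 hundreds, 5 tens (place-value notation) → 1×1000 + 9×100 + 5×10 = 1950 (decimal)
Compute 7094 + 1950 = 9044
Convert 9044 (decimal) → 9044 = 9×1000 + 44 → nine thousand forty-four (English words)
nine thousand forty-four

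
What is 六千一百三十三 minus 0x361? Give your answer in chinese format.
Convert 六千一百三十三 (Chinese numeral) → 6×1000 + 1×100 + 3×10 + 3 = 6133 (decimal)
Convert 0x361 (hexadecimal) → 3×256 + 6×16 + 1 = 865 (decimal)
Compute 6133 - 865 = 5268
Convert 5268 (decimal) → 5268 = 5×1000 + 2×100 + 6×10 + 8 → 五千二百六十八 (Chinese numeral)
五千二百六十八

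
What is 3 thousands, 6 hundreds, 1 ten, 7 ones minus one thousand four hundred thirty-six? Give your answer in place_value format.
Convert 3 thousands, 6 hundreds, 1 ten, 7 ones (place-value notation) → 3×1000 + 6×100 + 1×10 + 7 = 3617 (decimal)
Convert one thousand four hundred thirty-six (English words) → 1×1000 + 4×100 + 36 = 1436 (decimal)
Compute 3617 - 1436 = 2181
Convert 2181 (decimal) → 2181 = 2×1000 + 1×100 + 8×10 + 1 → 2 thousands, 1 hundred, 8 tens, 1 one (place-value notation)
2 thousands, 1 hundred, 8 tens, 1 one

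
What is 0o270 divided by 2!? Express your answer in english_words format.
Convert 0o270 (octal) → 2×64 + 7×8 = 184 (decimal)
Convert 2! (factorial) → 2 (decimal)
Compute 184 ÷ 2 = 92
Convert 92 (decimal) → ninety-two (English words)
ninety-two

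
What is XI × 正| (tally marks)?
Convert XI (Roman numeral) → 10 + 1 = 11 (decimal)
Convert 正| (tally marks) → 5 + 1 = 6 (decimal)
Compute 11 × 6 = 66
66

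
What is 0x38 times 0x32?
Convert 0x38 (hexadecimal) → 3×16 + 8 = 56 (decimal)
Convert 0x32 (hexadecimal) → 3×16 + 2 = 50 (decimal)
Compute 56 × 50 = 2800
2800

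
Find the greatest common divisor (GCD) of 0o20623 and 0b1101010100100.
Convert 0o20623 (octal) → 2×4096 + 6×64 + 2×8 + 3 = 8595 (decimal)
Convert 0b1101010100100 (binary) → 4096 + 2048 + 512 + 128 + 32 + 4 = 6820 (decimal)
Compute gcd(8595, 6820) = 5
5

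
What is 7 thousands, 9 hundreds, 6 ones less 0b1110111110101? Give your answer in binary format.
Convert 7 thousands, 9 hundreds, 6 ones (place-value notation) → 7×1000 + 9×100 + 6 = 7906 (decimal)
Convert 0b1110111110101 (binary) → 4096 + 2048 + 1024 + 256 + 128 + 64 + 32 + 16 + 4 + 1 = 7669 (decimal)
Compute 7906 - 7669 = 237
Convert 237 (decimal) → 237 = 128 + 64 + 32 + 8 + 4 + 1 → 0b11101101 (binary)
0b11101101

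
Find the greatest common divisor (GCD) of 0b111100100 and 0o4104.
Convert 0b111100100 (binary) → 256 + 128 + 64 + 32 + 4 = 484 (decimal)
Convert 0o4104 (octal) → 4×512 + 1×64 + 4 = 2116 (decimal)
Compute gcd(484, 2116) = 4
4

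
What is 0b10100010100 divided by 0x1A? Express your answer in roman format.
Convert 0b10100010100 (binary) → 1024 + 256 + 16 + 4 = 1300 (decimal)
Convert 0x1A (hexadecimal) → 1×16 + 10 = 26 (decimal)
Compute 1300 ÷ 26 = 50
Convert 50 (decimal) → L (Roman numeral)
L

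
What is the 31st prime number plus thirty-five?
The 31st prime number = 127
Convert thirty-five (English words) → 35 (decimal)
Compute 127 + 35 = 162
162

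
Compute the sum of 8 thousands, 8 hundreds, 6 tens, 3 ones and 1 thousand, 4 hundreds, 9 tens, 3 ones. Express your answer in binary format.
Convert 8 thousands, 8 hundreds, 6 tens, 3 ones (place-value notation) → 8×1000 + 8×100 + 6×10 + 3 = 8863 (decimal)
Convert 1 thousand, 4 hundreds, 9 tens, 3 ones (place-value notation) → 1×1000 + 4×100 + 9×10 + 3 = 1493 (decimal)
Compute 8863 + 1493 = 10356
Convert 10356 (decimal) → 10356 = 8192 + 2048 + 64 + 32 + 16 + 4 → 0b10100001110100 (binary)
0b10100001110100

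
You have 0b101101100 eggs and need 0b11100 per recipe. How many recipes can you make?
Convert 0b101101100 (binary) → 256 + 64 + 32 + 8 + 4 = 364 (decimal)
Convert 0b11100 (binary) → 16 + 8 + 4 = 28 (decimal)
Compute 364 ÷ 28 = 13
13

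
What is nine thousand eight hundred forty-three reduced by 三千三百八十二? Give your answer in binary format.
Convert nine thousand eight hundred forty-three (English words) → 9×1000 + 8×100 + 43 = 9843 (decimal)
Convert 三千三百八十二 (Chinese numeral) → 3×1000 + 3×100 + 8×10 + 2 = 3382 (decimal)
Compute 9843 - 3382 = 6461
Convert 6461 (decimal) → 6461 = 4096 + 2048 + 256 + 32 + 16 + 8 + 4 + 1 → 0b1100100111101 (binary)
0b1100100111101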